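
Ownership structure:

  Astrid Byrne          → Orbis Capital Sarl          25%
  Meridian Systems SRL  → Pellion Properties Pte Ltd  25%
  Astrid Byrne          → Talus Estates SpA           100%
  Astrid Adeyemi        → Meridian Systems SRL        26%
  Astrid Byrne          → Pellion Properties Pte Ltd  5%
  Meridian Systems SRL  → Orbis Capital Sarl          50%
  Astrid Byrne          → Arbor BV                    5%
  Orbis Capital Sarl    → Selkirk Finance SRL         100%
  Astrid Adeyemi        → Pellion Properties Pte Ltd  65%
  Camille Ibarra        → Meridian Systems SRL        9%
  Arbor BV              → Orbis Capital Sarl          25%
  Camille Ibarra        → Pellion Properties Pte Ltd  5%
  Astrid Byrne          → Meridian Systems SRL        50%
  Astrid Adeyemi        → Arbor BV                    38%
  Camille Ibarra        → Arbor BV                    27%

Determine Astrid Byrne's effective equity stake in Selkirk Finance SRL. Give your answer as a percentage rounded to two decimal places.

Astrid Byrne reaches Selkirk along 3 paths.
Via Meridian → Orbis: 50% × 50% × 100% = 25%.
Via Arbor → Orbis: 5% × 25% × 100% = 1.25%.
Via Orbis: 25% × 100% = 25%.
Total: 25% + 1.25% + 25% = 51.25%.

51.25%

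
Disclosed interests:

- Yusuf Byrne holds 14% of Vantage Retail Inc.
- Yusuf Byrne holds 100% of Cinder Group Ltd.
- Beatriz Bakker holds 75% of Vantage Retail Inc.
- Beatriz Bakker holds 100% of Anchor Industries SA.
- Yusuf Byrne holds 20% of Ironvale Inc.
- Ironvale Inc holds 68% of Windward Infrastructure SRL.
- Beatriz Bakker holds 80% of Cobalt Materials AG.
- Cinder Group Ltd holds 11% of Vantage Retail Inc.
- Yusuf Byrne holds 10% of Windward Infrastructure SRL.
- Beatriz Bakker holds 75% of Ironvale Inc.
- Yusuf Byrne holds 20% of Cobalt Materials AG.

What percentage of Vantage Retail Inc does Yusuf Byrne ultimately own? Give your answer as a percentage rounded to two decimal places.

Yusuf reaches Vantage along 2 paths.
Direct stake: 14% = 14%.
Via Cinder: 100% × 11% = 11%.
Total: 14% + 11% = 25%.
Rounded: 25.00%.

25.00%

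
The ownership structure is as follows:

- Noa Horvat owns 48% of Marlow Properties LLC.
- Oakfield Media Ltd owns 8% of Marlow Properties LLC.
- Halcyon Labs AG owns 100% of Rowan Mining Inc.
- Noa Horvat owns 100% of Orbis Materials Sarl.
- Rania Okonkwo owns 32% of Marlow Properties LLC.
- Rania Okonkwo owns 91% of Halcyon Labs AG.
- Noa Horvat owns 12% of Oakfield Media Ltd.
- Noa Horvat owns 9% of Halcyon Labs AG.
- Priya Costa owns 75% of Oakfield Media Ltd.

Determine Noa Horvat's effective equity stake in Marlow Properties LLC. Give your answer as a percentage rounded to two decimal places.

Noa reaches Marlow along 2 paths.
Direct stake: 48% = 48%.
Via Oakfield: 12% × 8% = 0.96%.
Total: 48% + 0.96% = 48.96%.

48.96%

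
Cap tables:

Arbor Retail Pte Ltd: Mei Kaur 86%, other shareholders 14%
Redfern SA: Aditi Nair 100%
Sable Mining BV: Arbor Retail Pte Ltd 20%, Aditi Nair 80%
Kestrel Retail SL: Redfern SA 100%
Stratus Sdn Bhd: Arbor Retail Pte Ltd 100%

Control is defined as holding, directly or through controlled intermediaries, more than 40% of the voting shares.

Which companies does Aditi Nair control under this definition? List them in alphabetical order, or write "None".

Kestrel Retail SL, Redfern SA, Sable Mining BV

Aditi holds 100% of Redfern, so Aditi controls Redfern.
Aditi holds 80% of Sable, so Aditi controls Sable.
Redfern holds 100% of Kestrel, so Aditi controls Kestrel.
No other company's threshold is met.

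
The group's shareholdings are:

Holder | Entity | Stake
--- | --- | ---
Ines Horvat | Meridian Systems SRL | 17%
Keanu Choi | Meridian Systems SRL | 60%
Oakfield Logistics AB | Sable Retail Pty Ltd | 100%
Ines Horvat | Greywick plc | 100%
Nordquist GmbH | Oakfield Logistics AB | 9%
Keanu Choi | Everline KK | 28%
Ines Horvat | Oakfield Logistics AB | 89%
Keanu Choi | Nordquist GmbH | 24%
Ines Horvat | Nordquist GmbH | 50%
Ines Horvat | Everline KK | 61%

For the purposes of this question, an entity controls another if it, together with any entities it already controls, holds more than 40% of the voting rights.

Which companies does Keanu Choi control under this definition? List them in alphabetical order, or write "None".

Keanu holds 60% of Meridian, so Keanu controls Meridian.
No other company's threshold is met.

Meridian Systems SRL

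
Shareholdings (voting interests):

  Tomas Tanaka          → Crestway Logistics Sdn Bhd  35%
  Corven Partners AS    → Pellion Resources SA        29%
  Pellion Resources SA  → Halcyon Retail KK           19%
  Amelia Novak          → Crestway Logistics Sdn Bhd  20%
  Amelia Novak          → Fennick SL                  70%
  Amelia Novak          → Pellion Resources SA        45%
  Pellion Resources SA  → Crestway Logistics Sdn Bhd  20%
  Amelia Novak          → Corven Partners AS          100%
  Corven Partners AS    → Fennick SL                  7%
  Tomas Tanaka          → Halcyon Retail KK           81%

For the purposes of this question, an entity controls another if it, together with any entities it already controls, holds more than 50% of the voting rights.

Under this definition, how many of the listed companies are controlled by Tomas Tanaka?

Tomas holds 81% of Halcyon, so Tomas controls Halcyon.
No other company's threshold is met.
Tomas controls 1 company.

1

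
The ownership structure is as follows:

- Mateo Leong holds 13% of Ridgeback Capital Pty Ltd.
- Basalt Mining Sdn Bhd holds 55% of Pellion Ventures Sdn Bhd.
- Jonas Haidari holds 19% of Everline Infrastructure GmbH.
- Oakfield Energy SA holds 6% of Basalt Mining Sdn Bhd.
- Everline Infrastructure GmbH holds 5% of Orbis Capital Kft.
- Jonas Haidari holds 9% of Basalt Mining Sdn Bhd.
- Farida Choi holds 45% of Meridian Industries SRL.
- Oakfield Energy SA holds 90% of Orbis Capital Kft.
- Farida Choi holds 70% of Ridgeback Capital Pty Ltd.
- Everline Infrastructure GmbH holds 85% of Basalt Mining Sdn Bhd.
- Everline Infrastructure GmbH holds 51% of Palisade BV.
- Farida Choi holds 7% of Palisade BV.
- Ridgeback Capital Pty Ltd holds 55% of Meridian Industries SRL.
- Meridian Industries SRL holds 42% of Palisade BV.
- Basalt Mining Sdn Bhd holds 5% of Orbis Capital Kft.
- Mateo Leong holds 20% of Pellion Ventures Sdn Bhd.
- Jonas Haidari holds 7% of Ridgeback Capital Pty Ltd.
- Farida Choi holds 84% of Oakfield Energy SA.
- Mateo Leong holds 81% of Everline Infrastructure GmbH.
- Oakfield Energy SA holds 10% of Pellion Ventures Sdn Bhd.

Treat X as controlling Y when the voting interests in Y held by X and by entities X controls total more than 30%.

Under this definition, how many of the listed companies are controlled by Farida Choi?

5

Farida holds 84% of Oakfield, so Farida controls Oakfield.
Farida holds 70% of Ridgeback, so Farida controls Ridgeback.
Ridgeback and Farida together hold 55% + 45% = 100% of Meridian, so Farida controls Meridian.
Oakfield holds 90% of Orbis, so Farida controls Orbis.
Meridian and Farida together hold 42% + 7% = 49% of Palisade, so Farida controls Palisade.
No other company's threshold is met.
Farida controls 5 companies.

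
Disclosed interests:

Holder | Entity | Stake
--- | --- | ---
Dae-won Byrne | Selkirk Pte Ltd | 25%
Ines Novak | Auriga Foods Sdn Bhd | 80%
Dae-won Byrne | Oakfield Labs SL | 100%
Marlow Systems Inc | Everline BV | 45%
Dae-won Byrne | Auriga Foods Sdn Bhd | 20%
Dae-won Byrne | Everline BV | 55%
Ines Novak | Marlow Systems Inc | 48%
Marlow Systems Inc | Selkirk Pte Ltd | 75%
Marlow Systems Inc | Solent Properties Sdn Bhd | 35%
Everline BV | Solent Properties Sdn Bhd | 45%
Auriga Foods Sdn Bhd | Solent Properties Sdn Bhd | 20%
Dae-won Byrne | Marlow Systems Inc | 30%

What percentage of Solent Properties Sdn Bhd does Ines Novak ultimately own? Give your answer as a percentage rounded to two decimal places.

Ines reaches Solent along 3 paths.
Via Marlow: 48% × 35% = 16.8%.
Via Auriga: 80% × 20% = 16%.
Via Marlow → Everline: 48% × 45% × 45% = 9.72%.
Total: 16.8% + 16% + 9.72% = 42.52%.

42.52%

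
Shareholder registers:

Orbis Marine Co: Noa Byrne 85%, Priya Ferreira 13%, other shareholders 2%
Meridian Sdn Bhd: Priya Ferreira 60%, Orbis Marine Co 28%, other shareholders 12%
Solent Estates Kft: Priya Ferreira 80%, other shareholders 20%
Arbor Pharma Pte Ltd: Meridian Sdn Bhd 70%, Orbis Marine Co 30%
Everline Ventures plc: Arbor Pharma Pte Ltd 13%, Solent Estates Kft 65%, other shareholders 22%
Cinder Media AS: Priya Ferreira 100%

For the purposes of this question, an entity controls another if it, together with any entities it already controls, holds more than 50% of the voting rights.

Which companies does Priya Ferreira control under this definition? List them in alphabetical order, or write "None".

Arbor Pharma Pte Ltd, Cinder Media AS, Everline Ventures plc, Meridian Sdn Bhd, Solent Estates Kft

Priya holds 60% of Meridian, so Priya controls Meridian.
Priya holds 80% of Solent, so Priya controls Solent.
Meridian holds 70% of Arbor, so Priya controls Arbor.
Arbor and Solent together hold 13% + 65% = 78% of Everline, so Priya controls Everline.
Priya holds 100% of Cinder, so Priya controls Cinder.
No other company's threshold is met.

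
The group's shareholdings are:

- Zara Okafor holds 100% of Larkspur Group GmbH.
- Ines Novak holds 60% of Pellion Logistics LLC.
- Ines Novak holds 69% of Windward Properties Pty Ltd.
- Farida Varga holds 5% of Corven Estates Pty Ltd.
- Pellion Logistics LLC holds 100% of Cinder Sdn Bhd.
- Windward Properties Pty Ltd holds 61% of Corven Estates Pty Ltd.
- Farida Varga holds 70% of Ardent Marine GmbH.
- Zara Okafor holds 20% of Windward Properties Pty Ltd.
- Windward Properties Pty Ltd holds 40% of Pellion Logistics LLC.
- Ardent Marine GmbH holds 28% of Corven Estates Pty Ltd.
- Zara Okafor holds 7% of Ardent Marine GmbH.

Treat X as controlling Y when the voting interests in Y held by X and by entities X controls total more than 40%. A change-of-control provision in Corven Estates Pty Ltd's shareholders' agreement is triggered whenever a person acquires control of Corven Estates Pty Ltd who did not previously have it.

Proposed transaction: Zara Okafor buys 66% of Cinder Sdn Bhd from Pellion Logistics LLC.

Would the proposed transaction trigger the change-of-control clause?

The purchase adds only to Zara's holdings (Pellion's stake shrinks), so Zara is the only person who could newly come to control Corven.
Zara holds 100% of Larkspur, so Zara controls Larkspur.
Neither Zara nor any entity Zara controls holds any voting interest in Corven.
So before the transaction, Zara does not control Corven.
After the purchase, Zara holds 66% of Cinder directly, and Pellion's stake falls to 34%.
Zara holds 66% of Cinder, so Zara controls Cinder.
After the transaction, neither Zara nor any entity Zara controls holds a voting interest in Corven, so Zara still does not control it.
No new person acquires control, so the clause is not triggered.

No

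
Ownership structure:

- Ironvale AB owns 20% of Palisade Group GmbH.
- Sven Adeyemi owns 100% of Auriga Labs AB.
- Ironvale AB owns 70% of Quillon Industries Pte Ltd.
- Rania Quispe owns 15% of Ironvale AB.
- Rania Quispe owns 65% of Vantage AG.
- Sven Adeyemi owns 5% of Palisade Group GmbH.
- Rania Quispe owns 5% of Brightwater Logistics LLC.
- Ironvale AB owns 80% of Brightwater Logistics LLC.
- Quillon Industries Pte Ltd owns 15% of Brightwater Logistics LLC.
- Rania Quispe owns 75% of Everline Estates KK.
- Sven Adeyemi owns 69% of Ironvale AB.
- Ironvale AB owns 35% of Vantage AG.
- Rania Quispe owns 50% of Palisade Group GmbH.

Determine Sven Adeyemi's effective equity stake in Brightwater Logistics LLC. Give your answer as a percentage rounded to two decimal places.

Sven reaches Brightwater along 2 paths.
Via Ironvale: 69% × 80% = 55.2%.
Via Ironvale → Quillon: 69% × 70% × 15% = 7.245%.
Total: 55.2% + 7.245% = 62.445%.
Rounded: 62.45%.

62.45%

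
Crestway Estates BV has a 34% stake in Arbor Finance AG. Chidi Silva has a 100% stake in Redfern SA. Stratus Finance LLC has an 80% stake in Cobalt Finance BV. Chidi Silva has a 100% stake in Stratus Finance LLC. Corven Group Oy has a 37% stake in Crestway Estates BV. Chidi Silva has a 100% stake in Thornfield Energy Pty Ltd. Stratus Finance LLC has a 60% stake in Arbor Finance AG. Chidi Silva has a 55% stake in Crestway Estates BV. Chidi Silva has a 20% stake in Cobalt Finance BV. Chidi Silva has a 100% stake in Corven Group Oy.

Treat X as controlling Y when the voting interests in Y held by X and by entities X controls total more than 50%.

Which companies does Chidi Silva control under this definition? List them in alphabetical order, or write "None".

Chidi holds 100% of Corven, so Chidi controls Corven.
Chidi holds 100% of Stratus, so Chidi controls Stratus.
Chidi and Corven together hold 55% + 37% = 92% of Crestway, so Chidi controls Crestway.
Chidi and Stratus together hold 20% + 80% = 100% of Cobalt, so Chidi controls Cobalt.
Chidi holds 100% of Redfern, so Chidi controls Redfern.
Chidi holds 100% of Thornfield, so Chidi controls Thornfield.
Crestway and Stratus together hold 34% + 60% = 94% of Arbor, so Chidi controls Arbor.

Arbor Finance AG, Cobalt Finance BV, Corven Group Oy, Crestway Estates BV, Redfern SA, Stratus Finance LLC, Thornfield Energy Pty Ltd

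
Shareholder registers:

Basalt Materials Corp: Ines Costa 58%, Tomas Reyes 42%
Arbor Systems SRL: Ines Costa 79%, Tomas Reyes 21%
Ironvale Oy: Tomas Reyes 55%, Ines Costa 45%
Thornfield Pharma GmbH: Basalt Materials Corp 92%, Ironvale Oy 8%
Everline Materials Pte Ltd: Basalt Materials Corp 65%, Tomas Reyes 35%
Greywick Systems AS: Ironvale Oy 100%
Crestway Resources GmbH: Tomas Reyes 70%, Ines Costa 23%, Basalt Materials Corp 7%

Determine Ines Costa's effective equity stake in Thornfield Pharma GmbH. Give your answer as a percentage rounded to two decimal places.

56.96%

Ines reaches Thornfield along 2 paths.
Via Basalt: 58% × 92% = 53.36%.
Via Ironvale: 45% × 8% = 3.6%.
Total: 53.36% + 3.6% = 56.96%.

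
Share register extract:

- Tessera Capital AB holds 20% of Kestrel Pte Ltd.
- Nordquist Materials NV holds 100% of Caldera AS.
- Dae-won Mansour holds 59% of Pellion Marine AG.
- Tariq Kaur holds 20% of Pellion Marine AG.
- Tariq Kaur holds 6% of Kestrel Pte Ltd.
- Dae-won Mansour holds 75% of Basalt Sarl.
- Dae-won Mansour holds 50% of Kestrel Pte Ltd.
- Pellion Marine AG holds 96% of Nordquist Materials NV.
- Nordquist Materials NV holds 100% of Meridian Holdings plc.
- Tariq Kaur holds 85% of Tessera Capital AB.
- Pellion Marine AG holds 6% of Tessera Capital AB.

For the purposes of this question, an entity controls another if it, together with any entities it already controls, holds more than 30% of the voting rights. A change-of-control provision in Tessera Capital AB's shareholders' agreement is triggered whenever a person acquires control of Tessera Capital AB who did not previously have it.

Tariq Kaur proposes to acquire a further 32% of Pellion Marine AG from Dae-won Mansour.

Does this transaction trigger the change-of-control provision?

The purchase adds only to Tariq's holdings (Dae-won's stake shrinks), so Tariq is the only person who could newly come to control Tessera.
Tariq holds 85% of Tessera, so Tariq controls Tessera.
So Tariq already controls Tessera before the transaction.
After the purchase, Tariq's direct stake in Pellion rises to 20% + 32% = 52%, and Dae-won's stake falls to 27%.
Tariq controlled Tessera already, so this is not a new person acquiring control; every other person's position is unchanged or reduced.
No new person acquires control, so the clause is not triggered.

No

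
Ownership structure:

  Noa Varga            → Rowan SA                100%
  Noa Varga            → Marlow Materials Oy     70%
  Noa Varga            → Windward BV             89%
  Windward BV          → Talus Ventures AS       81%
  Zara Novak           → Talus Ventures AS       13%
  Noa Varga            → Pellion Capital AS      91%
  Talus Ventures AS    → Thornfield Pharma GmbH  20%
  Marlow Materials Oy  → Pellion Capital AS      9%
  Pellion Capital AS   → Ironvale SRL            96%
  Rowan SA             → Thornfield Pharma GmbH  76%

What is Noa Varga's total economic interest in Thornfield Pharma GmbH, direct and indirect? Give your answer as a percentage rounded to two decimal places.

90.42%

Noa reaches Thornfield along 2 paths.
Via Windward → Talus: 89% × 81% × 20% = 14.418%.
Via Rowan: 100% × 76% = 76%.
Total: 14.418% + 76% = 90.418%.
Rounded: 90.42%.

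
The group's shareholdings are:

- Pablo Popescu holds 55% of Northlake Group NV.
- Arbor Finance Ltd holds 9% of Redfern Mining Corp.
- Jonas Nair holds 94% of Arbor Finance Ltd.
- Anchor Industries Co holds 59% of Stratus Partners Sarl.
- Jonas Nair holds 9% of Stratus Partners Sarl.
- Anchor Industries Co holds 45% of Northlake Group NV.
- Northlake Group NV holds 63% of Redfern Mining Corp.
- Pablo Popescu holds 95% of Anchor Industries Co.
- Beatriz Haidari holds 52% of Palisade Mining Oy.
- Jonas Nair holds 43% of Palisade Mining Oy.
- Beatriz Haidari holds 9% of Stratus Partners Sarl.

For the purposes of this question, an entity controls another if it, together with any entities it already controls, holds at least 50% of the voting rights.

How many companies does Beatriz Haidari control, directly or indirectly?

1

Beatriz holds 52% of Palisade, so Beatriz controls Palisade.
No other company's threshold is met.
Beatriz controls 1 company.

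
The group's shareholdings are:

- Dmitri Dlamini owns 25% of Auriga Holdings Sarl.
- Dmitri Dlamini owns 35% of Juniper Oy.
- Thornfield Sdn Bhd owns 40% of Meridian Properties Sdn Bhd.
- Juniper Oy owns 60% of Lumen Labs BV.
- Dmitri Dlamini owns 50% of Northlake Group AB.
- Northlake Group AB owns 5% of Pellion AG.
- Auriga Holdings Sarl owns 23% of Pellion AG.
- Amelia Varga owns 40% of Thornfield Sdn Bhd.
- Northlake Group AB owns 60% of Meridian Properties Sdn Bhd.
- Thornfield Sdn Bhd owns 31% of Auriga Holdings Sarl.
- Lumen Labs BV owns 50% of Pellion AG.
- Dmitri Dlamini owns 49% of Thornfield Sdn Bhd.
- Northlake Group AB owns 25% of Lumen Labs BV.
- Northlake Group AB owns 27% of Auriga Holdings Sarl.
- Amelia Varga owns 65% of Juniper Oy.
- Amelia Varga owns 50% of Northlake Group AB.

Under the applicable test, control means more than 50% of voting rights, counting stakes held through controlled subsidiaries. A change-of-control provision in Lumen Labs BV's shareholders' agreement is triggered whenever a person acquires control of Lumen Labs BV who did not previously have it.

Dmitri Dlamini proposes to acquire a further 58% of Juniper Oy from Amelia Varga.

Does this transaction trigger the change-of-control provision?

Yes

The purchase adds only to Dmitri's holdings (Amelia's stake shrinks), so Dmitri is the only person who could newly come to control Lumen.
Dmitri's largest direct stake is 50% in Northlake, which does not meet the threshold, so Dmitri controls no company.
Neither Dmitri nor any entity Dmitri controls holds any voting interest in Lumen.
So before the transaction, Dmitri does not control Lumen.
After the purchase, Dmitri's direct stake in Juniper rises to 35% + 58% = 93%, and Amelia's stake falls to 7%.
Dmitri holds 93% of Juniper, so Dmitri controls Juniper.
Juniper holds 60% of Lumen, so Dmitri controls Lumen.
Dmitri did not control Lumen before and does after, so the clause is triggered.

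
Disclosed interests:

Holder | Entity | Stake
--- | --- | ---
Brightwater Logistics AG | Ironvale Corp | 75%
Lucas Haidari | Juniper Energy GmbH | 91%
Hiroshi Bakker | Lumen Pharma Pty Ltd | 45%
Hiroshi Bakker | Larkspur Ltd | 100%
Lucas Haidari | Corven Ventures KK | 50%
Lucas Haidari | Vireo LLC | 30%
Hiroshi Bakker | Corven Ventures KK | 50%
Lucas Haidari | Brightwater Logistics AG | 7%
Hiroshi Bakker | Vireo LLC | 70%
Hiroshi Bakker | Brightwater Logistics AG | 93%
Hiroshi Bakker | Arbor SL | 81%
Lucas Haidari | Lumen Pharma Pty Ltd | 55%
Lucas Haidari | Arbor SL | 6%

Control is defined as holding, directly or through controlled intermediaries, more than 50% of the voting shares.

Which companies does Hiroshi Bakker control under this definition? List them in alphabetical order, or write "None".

Arbor SL, Brightwater Logistics AG, Ironvale Corp, Larkspur Ltd, Vireo LLC

Hiroshi holds 93% of Brightwater, so Hiroshi controls Brightwater.
Hiroshi holds 81% of Arbor, so Hiroshi controls Arbor.
Hiroshi holds 70% of Vireo, so Hiroshi controls Vireo.
Brightwater holds 75% of Ironvale, so Hiroshi controls Ironvale.
Hiroshi holds 100% of Larkspur, so Hiroshi controls Larkspur.
No other company's threshold is met.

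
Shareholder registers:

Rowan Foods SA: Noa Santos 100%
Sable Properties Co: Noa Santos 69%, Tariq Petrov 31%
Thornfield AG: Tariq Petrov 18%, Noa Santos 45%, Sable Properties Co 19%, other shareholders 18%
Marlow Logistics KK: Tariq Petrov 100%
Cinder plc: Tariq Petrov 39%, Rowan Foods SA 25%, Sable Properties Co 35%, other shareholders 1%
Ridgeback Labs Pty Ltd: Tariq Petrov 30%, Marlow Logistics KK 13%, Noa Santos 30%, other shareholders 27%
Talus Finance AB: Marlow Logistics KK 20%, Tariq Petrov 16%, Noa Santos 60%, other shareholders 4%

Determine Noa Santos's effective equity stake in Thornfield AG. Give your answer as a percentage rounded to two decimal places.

Noa reaches Thornfield along 2 paths.
Direct stake: 45% = 45%.
Via Sable: 69% × 19% = 13.11%.
Total: 45% + 13.11% = 58.11%.

58.11%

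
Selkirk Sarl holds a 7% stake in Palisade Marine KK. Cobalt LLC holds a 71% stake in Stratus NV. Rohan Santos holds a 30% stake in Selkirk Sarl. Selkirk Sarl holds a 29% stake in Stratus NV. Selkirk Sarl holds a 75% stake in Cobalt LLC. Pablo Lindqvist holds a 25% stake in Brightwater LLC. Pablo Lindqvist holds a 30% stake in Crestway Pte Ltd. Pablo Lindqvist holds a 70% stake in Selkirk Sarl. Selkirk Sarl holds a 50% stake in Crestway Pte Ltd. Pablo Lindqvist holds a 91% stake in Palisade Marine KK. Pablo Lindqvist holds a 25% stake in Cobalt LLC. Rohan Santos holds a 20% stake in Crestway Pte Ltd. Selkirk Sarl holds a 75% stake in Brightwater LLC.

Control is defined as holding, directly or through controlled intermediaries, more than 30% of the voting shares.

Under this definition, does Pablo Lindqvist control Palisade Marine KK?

Yes

Pablo holds 70% of Selkirk, so Pablo controls Selkirk.
Pablo and Selkirk together hold 91% + 7% = 98% of Palisade, so Pablo controls Palisade.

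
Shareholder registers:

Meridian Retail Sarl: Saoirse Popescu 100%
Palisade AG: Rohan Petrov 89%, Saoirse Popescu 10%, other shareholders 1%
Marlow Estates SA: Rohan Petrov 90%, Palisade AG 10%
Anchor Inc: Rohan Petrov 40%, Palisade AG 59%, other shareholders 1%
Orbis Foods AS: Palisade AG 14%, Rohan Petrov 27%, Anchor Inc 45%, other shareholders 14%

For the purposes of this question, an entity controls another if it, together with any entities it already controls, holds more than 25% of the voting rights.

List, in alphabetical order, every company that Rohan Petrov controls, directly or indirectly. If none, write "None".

Anchor Inc, Marlow Estates SA, Orbis Foods AS, Palisade AG

Rohan holds 89% of Palisade, so Rohan controls Palisade.
Rohan and Palisade together hold 90% + 10% = 100% of Marlow, so Rohan controls Marlow.
Rohan and Palisade together hold 40% + 59% = 99% of Anchor, so Rohan controls Anchor.
Palisade and Rohan and Anchor together hold 14% + 27% + 45% = 86% of Orbis, so Rohan controls Orbis.
No other company's threshold is met.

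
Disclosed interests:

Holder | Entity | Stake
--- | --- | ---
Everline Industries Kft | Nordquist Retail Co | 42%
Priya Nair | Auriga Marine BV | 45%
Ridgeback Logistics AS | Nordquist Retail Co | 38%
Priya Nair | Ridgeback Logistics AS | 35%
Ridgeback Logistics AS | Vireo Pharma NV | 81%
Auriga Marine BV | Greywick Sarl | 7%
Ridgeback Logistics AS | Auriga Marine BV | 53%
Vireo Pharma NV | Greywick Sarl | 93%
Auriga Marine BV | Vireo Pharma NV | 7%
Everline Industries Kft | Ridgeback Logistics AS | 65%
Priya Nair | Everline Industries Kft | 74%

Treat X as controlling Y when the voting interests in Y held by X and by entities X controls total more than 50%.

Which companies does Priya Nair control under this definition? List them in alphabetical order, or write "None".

Auriga Marine BV, Everline Industries Kft, Greywick Sarl, Nordquist Retail Co, Ridgeback Logistics AS, Vireo Pharma NV

Priya holds 74% of Everline, so Priya controls Everline.
Everline and Priya together hold 65% + 35% = 100% of Ridgeback, so Priya controls Ridgeback.
Ridgeback and Priya together hold 53% + 45% = 98% of Auriga, so Priya controls Auriga.
Ridgeback and Auriga together hold 81% + 7% = 88% of Vireo, so Priya controls Vireo.
Ridgeback and Everline together hold 38% + 42% = 80% of Nordquist, so Priya controls Nordquist.
Auriga and Vireo together hold 7% + 93% = 100% of Greywick, so Priya controls Greywick.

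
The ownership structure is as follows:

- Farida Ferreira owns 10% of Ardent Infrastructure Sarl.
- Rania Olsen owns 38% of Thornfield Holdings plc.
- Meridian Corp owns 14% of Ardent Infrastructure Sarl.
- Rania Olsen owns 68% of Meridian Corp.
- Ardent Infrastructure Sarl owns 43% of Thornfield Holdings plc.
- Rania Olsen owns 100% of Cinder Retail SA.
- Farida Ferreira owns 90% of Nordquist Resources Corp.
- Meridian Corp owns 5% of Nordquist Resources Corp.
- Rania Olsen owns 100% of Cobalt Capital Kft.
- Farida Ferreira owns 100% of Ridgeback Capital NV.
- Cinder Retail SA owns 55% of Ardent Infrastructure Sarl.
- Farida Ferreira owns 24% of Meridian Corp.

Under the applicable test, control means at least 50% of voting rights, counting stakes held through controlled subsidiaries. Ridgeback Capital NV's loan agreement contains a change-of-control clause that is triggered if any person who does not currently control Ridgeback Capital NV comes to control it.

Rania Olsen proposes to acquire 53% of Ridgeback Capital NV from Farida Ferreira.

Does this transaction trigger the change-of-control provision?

Yes

The purchase adds only to Rania's holdings (Farida's stake shrinks), so Rania is the only person who could newly come to control Ridgeback.
Rania holds 68% of Meridian, so Rania controls Meridian.
Rania holds 100% of Cinder, so Rania controls Cinder.
Meridian and Cinder together hold 14% + 55% = 69% of Ardent, so Rania controls Ardent.
Rania holds 100% of Cobalt, so Rania controls Cobalt.
Rania and Ardent together hold 38% + 43% = 81% of Thornfield, so Rania controls Thornfield.
Neither Rania nor any entity Rania controls holds any voting interest in Ridgeback.
So before the transaction, Rania does not control Ridgeback.
After the purchase, Rania holds 53% of Ridgeback directly, and Farida's stake falls to 47%.
Rania holds 53% of Ridgeback, so Rania controls Ridgeback.
Rania did not control Ridgeback before and does after, so the clause is triggered.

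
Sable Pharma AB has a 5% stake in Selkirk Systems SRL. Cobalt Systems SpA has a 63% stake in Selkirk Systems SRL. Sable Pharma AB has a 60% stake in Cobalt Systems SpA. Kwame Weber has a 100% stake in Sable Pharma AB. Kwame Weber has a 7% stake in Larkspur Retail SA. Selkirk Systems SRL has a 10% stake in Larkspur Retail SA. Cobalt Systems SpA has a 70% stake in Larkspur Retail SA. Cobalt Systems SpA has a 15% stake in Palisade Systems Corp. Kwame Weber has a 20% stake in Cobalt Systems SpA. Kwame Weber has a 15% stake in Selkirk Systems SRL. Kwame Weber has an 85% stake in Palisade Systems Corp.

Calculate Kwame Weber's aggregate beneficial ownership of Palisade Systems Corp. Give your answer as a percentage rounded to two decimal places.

Kwame reaches Palisade along 3 paths.
Direct stake: 85% = 85%.
Via Cobalt: 20% × 15% = 3%.
Via Sable → Cobalt: 100% × 60% × 15% = 9%.
Total: 85% + 3% + 9% = 97%.
Rounded: 97.00%.

97.00%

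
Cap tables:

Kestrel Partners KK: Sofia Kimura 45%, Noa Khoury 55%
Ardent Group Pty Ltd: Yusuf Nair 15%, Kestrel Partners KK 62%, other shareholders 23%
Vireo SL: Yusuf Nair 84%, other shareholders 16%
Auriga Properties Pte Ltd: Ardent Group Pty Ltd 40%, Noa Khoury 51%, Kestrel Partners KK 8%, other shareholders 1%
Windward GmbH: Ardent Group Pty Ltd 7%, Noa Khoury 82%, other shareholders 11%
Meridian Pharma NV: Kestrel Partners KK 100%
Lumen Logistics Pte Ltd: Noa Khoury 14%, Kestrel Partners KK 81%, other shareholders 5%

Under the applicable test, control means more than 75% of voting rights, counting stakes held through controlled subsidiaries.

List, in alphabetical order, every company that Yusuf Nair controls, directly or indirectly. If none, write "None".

Yusuf holds 84% of Vireo, so Yusuf controls Vireo.
No other company's threshold is met.

Vireo SL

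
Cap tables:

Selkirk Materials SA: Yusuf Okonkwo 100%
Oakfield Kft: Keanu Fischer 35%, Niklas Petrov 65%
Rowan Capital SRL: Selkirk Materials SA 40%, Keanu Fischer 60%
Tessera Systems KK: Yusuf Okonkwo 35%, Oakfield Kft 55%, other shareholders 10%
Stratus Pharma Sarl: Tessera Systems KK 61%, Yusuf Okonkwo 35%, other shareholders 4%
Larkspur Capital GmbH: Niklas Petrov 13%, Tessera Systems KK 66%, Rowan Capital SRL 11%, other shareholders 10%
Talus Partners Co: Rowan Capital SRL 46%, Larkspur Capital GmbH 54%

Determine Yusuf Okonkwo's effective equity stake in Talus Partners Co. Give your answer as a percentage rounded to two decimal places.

Yusuf reaches Talus along 3 paths.
Via Selkirk → Rowan: 100% × 40% × 46% = 18.4%.
Via Tessera → Larkspur: 35% × 66% × 54% = 12.474%.
Via Selkirk → Rowan → Larkspur: 100% × 40% × 11% × 54% = 2.376%.
Total: 18.4% + 12.474% + 2.376% = 33.25%.

33.25%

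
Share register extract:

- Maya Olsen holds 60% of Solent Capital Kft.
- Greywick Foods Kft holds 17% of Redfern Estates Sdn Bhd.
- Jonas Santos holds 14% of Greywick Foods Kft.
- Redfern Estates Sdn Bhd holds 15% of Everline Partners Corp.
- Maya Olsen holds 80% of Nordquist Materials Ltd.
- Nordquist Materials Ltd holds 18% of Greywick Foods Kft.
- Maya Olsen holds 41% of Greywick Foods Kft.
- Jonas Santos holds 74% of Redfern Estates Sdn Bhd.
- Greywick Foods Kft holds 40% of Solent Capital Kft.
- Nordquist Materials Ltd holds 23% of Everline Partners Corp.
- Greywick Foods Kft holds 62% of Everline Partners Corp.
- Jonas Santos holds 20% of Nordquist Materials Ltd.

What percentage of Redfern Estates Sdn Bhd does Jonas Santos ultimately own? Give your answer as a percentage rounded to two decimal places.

Jonas reaches Redfern along 3 paths.
Via Nordquist → Greywick: 20% × 18% × 17% = 0.612%.
Via Greywick: 14% × 17% = 2.38%.
Direct stake: 74% = 74%.
Total: 0.612% + 2.38% + 74% = 76.992%.
Rounded: 76.99%.

76.99%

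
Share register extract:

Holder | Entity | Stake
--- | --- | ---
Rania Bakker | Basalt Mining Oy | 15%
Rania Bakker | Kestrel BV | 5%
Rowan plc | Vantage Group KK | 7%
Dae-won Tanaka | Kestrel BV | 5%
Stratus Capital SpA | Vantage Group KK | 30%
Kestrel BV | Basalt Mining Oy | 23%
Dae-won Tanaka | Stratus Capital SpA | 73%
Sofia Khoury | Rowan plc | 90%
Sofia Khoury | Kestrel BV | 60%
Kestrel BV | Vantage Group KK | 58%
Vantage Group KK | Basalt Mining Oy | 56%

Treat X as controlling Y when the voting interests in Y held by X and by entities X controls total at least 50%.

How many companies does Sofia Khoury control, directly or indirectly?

4

Sofia holds 60% of Kestrel, so Sofia controls Kestrel.
Sofia holds 90% of Rowan, so Sofia controls Rowan.
Kestrel and Rowan together hold 58% + 7% = 65% of Vantage, so Sofia controls Vantage.
Vantage and Kestrel together hold 56% + 23% = 79% of Basalt, so Sofia controls Basalt.
No other company's threshold is met.
Sofia controls 4 companies.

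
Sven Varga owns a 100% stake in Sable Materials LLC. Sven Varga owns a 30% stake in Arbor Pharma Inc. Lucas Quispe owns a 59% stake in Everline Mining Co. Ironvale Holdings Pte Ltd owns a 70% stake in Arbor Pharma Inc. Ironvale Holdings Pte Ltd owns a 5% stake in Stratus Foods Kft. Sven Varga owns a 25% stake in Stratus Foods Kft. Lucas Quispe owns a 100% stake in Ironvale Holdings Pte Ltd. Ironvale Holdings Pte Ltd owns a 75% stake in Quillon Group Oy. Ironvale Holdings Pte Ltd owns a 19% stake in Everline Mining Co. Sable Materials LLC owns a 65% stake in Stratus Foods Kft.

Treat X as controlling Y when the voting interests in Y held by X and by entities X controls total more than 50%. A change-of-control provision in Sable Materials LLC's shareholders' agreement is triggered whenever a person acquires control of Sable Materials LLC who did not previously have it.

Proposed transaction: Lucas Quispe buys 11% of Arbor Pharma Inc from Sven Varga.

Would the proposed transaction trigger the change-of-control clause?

The purchase adds only to Lucas's holdings (Sven's stake shrinks), so Lucas is the only person who could newly come to control Sable.
Lucas holds 100% of Ironvale, so Lucas controls Ironvale.
Ironvale and Lucas together hold 19% + 59% = 78% of Everline, so Lucas controls Everline.
Ironvale holds 75% of Quillon, so Lucas controls Quillon.
Ironvale holds 70% of Arbor, so Lucas controls Arbor.
Neither Lucas nor any entity Lucas controls holds any voting interest in Sable.
So before the transaction, Lucas does not control Sable.
After the purchase, Lucas holds 11% of Arbor directly, and Sven's stake falls to 19%.
Ironvale and Lucas together hold 70% + 11% = 81% of Arbor, so Lucas controls Arbor.
After the transaction, neither Lucas nor any entity Lucas controls holds a voting interest in Sable, so Lucas still does not control it.
No new person acquires control, so the clause is not triggered.

No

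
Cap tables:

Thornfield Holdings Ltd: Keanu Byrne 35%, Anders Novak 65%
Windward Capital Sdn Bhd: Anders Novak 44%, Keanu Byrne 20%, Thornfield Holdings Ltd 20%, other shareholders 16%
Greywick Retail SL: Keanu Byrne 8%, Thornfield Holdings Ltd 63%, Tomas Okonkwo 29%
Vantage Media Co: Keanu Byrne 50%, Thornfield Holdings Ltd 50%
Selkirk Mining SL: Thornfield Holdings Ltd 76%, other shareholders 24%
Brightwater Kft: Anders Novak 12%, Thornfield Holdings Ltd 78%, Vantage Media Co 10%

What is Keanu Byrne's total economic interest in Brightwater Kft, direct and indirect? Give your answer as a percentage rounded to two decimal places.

Keanu reaches Brightwater along 3 paths.
Via Thornfield: 35% × 78% = 27.3%.
Via Vantage: 50% × 10% = 5%.
Via Thornfield → Vantage: 35% × 50% × 10% = 1.75%.
Total: 27.3% + 5% + 1.75% = 34.05%.

34.05%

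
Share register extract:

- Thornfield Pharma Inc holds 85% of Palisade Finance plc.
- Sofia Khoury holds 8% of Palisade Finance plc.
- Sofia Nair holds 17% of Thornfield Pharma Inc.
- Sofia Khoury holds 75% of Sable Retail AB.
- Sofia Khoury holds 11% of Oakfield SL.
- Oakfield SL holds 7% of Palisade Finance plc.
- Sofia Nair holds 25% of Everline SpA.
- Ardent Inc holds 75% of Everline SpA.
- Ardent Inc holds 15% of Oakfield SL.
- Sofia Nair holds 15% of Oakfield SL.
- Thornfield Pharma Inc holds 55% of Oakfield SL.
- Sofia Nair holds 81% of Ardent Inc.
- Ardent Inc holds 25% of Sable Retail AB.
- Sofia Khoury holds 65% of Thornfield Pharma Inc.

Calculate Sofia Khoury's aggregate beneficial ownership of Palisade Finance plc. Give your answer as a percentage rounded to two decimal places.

Sofia Khoury reaches Palisade along 4 paths.
Via Oakfield: 11% × 7% = 0.77%.
Via Thornfield → Oakfield: 65% × 55% × 7% = 2.5025%.
Via Thornfield: 65% × 85% = 55.25%.
Direct stake: 8% = 8%.
Total: 0.77% + 2.5025% + 55.25% + 8% = 66.5225%.
Rounded: 66.52%.

66.52%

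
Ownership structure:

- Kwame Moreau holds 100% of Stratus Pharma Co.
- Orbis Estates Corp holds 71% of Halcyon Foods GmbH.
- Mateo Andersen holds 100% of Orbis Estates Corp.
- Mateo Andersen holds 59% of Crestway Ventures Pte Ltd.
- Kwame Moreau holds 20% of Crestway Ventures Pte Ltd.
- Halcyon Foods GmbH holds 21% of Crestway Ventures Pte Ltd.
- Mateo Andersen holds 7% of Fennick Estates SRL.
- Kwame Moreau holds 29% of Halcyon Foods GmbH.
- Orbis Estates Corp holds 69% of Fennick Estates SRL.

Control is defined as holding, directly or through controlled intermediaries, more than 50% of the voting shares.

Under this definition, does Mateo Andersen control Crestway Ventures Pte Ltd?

Yes

Mateo holds 100% of Orbis, so Mateo controls Orbis.
Orbis holds 71% of Halcyon, so Mateo controls Halcyon.
Mateo and Halcyon together hold 59% + 21% = 80% of Crestway, so Mateo controls Crestway.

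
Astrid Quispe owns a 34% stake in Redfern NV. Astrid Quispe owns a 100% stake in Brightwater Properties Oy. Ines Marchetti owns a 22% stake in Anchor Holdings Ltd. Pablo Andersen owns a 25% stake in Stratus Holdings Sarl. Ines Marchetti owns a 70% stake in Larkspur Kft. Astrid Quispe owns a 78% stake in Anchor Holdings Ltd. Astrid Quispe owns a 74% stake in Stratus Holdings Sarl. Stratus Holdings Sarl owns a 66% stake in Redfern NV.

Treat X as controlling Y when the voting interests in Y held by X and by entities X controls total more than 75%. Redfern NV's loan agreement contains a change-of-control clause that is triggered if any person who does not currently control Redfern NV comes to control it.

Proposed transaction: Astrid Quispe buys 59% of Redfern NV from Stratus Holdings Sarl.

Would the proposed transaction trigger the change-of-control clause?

The purchase adds only to Astrid's holdings (Stratus's stake shrinks), so Astrid is the only person who could newly come to control Redfern.
Astrid holds 78% of Anchor, so Astrid controls Anchor.
Astrid holds 100% of Brightwater, so Astrid controls Brightwater.
In Redfern, Astrid's side holds only 34%, not > 75%.
So before the transaction, Astrid does not control Redfern.
After the purchase, Astrid's direct stake in Redfern rises to 34% + 59% = 93%, and Stratus's stake falls to 7%.
Astrid holds 93% of Redfern, so Astrid controls Redfern.
Astrid did not control Redfern before and does after, so the clause is triggered.

Yes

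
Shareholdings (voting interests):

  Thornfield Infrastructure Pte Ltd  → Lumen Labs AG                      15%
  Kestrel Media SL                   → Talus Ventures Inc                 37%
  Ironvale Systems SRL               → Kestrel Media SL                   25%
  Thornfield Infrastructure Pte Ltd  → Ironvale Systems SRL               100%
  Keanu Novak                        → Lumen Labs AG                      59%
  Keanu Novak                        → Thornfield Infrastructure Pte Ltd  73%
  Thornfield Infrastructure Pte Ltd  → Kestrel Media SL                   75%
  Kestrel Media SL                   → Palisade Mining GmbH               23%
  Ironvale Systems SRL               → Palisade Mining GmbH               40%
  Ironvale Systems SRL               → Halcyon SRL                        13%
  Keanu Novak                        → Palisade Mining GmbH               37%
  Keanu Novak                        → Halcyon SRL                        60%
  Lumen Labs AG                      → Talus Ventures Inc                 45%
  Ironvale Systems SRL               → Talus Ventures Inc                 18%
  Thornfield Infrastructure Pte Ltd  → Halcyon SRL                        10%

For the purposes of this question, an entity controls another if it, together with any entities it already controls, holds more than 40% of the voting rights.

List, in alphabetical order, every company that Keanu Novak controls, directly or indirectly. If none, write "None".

Halcyon SRL, Ironvale Systems SRL, Kestrel Media SL, Lumen Labs AG, Palisade Mining GmbH, Talus Ventures Inc, Thornfield Infrastructure Pte Ltd

Keanu holds 73% of Thornfield, so Keanu controls Thornfield.
Thornfield and Keanu together hold 15% + 59% = 74% of Lumen, so Keanu controls Lumen.
Thornfield holds 100% of Ironvale, so Keanu controls Ironvale.
Keanu and Thornfield and Ironvale together hold 60% + 10% + 13% = 83% of Halcyon, so Keanu controls Halcyon.
Thornfield and Ironvale together hold 75% + 25% = 100% of Kestrel, so Keanu controls Kestrel.
Lumen and Kestrel and Ironvale together hold 45% + 37% + 18% = 100% of Talus, so Keanu controls Talus.
Ironvale and Keanu and Kestrel together hold 40% + 37% + 23% = 100% of Palisade, so Keanu controls Palisade.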